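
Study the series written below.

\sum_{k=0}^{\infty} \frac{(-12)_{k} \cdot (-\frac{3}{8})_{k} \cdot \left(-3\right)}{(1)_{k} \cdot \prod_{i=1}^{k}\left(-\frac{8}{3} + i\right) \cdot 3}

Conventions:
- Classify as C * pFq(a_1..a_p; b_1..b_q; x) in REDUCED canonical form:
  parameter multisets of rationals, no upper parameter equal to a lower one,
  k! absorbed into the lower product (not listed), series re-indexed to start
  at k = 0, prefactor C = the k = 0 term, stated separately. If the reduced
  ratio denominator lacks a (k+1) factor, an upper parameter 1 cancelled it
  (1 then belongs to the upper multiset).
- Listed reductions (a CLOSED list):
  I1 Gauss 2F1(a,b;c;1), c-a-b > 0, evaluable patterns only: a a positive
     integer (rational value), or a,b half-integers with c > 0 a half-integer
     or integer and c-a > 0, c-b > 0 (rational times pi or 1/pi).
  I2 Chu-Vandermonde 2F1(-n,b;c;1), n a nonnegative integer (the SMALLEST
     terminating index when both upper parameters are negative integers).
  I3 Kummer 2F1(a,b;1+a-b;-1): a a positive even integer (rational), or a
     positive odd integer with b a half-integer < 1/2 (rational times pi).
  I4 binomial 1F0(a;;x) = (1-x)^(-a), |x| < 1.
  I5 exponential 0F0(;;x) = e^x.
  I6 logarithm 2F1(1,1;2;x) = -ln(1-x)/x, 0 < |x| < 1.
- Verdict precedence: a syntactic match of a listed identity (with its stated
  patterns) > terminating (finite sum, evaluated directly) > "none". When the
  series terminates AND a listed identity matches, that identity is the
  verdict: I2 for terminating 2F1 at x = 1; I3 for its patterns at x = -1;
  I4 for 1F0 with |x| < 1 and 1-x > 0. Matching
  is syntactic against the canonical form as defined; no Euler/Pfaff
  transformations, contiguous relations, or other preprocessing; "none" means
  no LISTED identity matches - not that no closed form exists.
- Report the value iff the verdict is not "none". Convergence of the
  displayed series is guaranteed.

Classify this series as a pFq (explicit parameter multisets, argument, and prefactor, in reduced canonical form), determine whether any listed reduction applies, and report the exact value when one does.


Classification (C = -1): 2F1 with upper {-12, -\frac{3}{8}}, lower {-\frac{5}{3}}, argument x = 1. Verdict: Vandermonde's identity (I2) fires (terminating 2F1 at x = 1 with n = 12, b = -3/8, c = -\frac{5}{3}). Hence: -\frac{5902948174768829}{3518437208883200}.

Key observation: from the first term -1: the constant factors (prefactor -1) combine into one prefactor.
Adjacent-term ratio: r(k) = 1 * (k-12) (k-\frac{3}{8}) / [(k-\frac{5}{3}) (k+1)] - rational; roots negated = parameters, x = 1, C = -1.


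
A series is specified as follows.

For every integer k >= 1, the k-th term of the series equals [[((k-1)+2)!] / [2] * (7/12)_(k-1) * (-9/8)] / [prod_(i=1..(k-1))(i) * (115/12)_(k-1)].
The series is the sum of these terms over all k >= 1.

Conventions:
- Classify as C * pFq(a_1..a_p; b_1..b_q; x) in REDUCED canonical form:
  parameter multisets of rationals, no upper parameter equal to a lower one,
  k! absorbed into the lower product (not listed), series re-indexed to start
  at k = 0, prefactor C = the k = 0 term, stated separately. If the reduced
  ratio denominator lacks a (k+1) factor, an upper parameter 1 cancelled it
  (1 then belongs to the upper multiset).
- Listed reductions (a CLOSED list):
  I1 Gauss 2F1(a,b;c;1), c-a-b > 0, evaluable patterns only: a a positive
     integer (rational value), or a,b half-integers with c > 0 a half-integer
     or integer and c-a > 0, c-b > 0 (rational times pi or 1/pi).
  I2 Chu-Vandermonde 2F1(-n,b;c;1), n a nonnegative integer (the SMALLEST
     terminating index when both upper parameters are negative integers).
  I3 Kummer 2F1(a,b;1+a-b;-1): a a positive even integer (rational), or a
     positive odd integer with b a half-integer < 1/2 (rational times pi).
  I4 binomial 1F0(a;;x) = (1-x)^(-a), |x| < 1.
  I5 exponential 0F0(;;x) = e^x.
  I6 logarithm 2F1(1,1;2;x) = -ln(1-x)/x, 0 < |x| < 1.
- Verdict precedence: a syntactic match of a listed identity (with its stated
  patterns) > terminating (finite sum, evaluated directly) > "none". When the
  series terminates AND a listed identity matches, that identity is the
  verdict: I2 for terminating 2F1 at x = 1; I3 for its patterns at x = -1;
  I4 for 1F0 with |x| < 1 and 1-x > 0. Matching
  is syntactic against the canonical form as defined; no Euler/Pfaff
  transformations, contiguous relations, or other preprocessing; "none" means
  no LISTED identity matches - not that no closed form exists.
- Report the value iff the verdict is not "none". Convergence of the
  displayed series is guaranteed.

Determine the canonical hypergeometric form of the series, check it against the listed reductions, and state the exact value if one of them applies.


The series (x = 1) is 2F1: upper {7/12, 3}, lower {115/12}, prefactor -9/8. Verdict: this is the Gauss summation I1 (x = 1: the Gamma ratio telescopes since c-a-b = 6 > 0 and a = 3 in Z>0). Exact value: -105781/73728.

The tell: t_0 = -9/8 here, and the product of the first k integers (C = -9/8) is k!.
Adjacent-term ratio: r(k) = 1 * (k+7/12) (k+3) / [(k+115/12) (k+1)] - rational; roots negated = parameters, x = 1, C = -9/8.


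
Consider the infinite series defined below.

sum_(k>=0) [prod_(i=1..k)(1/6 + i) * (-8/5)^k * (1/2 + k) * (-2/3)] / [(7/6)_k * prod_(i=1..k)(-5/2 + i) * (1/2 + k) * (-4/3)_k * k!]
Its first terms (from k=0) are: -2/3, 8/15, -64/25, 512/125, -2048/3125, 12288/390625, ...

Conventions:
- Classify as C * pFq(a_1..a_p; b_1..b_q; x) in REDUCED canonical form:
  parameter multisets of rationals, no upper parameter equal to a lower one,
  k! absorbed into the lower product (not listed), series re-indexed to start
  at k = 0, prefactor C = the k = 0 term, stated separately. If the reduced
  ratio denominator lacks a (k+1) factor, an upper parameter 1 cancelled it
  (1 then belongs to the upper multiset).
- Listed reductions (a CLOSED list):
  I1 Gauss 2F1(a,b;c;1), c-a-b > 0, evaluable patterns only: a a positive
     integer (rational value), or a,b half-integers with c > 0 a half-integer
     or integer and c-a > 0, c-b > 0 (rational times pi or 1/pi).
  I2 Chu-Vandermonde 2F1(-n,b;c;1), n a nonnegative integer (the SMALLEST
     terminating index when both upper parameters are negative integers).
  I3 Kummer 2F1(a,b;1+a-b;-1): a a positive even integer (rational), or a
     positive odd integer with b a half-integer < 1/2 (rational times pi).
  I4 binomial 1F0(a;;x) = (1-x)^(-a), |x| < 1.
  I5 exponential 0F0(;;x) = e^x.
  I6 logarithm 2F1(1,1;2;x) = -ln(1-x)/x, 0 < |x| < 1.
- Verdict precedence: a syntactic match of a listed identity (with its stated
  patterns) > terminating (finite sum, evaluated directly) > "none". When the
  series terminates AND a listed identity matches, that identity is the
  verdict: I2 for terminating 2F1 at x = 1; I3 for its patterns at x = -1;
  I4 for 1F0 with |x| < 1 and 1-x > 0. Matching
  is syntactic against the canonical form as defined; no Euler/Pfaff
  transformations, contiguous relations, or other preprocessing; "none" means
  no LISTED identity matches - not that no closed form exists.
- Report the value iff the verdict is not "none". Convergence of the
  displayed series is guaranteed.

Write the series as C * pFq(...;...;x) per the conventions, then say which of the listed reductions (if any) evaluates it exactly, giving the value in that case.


At argument -8/5: a 0F2 with upper {-}, lower {-3/2, -4/3}, scaled by C = -2/3. Verdict: none here - no I1-I6 shape fits x = -8/5 with lower {-3/2, -4/3}.

Key observation: x = (-8/5) and striking the common factor k + 1/2 reduces the term (prefactor -2/3).
Term ratio: r(k) = (-8/5) * 1 / [(k-3/2) (k-4/3) (k+1)] - rational; roots negated = parameters, x = (-8/5), C = -2/3.


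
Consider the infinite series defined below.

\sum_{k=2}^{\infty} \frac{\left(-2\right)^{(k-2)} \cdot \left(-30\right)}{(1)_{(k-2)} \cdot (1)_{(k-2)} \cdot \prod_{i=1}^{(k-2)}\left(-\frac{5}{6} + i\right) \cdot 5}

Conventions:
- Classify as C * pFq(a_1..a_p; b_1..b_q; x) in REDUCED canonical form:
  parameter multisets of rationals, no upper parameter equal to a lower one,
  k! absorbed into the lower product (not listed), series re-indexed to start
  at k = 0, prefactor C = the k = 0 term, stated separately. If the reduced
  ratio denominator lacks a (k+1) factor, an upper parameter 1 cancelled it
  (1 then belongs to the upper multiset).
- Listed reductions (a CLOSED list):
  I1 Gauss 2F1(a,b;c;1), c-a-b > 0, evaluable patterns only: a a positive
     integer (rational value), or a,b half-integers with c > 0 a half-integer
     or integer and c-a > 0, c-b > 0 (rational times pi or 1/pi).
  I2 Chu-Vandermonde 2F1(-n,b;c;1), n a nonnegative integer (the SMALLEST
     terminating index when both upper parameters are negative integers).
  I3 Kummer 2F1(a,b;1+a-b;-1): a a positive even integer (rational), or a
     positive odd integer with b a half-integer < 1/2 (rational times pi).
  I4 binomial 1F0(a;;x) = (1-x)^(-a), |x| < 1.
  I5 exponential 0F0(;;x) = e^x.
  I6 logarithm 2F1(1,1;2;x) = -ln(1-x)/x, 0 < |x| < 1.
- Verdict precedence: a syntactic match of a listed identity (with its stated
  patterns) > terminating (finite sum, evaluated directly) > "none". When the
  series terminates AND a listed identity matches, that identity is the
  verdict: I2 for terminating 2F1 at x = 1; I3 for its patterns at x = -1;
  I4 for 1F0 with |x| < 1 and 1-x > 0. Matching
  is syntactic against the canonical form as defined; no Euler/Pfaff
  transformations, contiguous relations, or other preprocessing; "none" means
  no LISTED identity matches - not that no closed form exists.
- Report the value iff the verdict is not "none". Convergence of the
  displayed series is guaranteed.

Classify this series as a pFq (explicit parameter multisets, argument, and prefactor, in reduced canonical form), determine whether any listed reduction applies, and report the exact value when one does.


Key step: t_0 being -6, the lower running product (prefactor -6) is a rising factorial.
Ratio: r(k) = -2 * 1 / [(k+\frac{1}{6}) (k+1) (k+1)] ; factor over Q: parameters, x = -2, and C = -6.

This is -6 * 0F2(-; \frac{1}{6}, 1; -2) in reduced canonical form. Verdict: none - this 0F2 at x = -2 matches no listed pattern, and upper {-} holds no stopper.


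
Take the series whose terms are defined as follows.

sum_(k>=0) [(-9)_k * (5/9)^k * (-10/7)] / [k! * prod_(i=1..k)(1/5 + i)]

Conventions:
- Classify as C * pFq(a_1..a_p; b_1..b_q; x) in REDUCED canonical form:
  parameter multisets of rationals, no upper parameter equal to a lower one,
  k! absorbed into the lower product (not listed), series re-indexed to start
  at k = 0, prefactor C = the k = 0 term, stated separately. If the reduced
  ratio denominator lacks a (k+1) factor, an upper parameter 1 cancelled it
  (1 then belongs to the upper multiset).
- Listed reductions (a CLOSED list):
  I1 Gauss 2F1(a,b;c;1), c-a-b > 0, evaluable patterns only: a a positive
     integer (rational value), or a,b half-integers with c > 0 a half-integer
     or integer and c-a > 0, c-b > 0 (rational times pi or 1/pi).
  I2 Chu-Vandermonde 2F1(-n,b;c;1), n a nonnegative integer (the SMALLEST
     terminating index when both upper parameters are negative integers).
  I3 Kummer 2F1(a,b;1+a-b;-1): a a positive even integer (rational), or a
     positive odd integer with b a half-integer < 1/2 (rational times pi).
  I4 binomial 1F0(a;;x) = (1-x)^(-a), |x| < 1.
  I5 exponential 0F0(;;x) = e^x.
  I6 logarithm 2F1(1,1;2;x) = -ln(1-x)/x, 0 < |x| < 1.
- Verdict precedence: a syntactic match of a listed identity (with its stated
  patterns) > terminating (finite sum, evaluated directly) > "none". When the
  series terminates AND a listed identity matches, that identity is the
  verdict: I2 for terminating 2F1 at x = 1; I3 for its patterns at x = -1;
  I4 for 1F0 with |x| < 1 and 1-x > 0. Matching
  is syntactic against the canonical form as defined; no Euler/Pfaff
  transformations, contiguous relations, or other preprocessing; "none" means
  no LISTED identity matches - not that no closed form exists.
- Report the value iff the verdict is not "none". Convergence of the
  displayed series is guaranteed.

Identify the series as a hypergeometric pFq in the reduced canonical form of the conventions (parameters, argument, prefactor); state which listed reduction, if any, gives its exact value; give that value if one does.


At argument 5/9: a 1F1 with upper {-9}, lower {6/5}, scaled by C = -10/7. Verdict: terminating (-9 upstairs). 10 nonzero terms in all; added directly. Value: 843040668891543421055/1645557541493280839424.

First insight: t_0 = -10/7 here, and the lower running product (C = -10/7, x = 5/9) is a rising factorial.
Consecutive-term ratio: r(k) = (5/9) * (k-9) / [(k+6/5) (k+1)] - poly over poly, x = (5/9) from leading terms; C = -10/7 at k = 0.


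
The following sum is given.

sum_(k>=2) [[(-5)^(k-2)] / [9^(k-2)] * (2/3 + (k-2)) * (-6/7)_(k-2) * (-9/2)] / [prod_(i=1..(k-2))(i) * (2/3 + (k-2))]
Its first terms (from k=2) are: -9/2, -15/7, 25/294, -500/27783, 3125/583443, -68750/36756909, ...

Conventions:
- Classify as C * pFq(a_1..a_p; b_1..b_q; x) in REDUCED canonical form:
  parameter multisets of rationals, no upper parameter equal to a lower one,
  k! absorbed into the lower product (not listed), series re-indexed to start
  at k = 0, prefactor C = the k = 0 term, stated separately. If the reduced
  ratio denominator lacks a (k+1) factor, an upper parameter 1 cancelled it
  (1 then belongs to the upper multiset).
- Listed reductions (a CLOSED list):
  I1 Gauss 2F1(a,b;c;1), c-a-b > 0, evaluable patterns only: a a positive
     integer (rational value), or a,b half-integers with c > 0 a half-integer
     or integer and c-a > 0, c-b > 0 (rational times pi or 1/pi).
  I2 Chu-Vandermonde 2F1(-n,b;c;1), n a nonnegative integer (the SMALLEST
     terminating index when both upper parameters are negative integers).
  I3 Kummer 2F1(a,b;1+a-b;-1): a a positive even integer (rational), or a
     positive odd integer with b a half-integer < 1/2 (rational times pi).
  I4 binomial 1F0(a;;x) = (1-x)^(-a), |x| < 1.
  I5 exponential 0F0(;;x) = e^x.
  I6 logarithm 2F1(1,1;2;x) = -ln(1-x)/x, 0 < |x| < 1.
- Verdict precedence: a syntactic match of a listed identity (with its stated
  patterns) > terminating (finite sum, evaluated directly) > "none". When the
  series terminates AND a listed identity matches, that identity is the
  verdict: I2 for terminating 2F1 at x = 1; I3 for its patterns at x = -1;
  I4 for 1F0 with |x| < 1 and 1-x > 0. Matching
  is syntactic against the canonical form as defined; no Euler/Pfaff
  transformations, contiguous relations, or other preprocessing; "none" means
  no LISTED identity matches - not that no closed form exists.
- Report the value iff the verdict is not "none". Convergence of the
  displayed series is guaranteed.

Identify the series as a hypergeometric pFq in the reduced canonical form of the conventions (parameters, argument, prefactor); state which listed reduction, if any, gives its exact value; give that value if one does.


The tell: x = (-5/9) and the two geometric factors (prefactor -9/2) combine into one argument.
Step ratio: r(k) = (-5/9) * (k-6/7) / [(k+1)] - rational; roots negated = parameters, x = (-5/9), C = -9/2.

Prefactor -9/2, argument -5/9: 1F0 with upper {-6/7} over lower {-}. Verdict: the binomial series (I4) applies (the 1F0 binomial series: exponent 6/7, x = -5/9). Sum: (-9/2) * (14/9)^(6/7).


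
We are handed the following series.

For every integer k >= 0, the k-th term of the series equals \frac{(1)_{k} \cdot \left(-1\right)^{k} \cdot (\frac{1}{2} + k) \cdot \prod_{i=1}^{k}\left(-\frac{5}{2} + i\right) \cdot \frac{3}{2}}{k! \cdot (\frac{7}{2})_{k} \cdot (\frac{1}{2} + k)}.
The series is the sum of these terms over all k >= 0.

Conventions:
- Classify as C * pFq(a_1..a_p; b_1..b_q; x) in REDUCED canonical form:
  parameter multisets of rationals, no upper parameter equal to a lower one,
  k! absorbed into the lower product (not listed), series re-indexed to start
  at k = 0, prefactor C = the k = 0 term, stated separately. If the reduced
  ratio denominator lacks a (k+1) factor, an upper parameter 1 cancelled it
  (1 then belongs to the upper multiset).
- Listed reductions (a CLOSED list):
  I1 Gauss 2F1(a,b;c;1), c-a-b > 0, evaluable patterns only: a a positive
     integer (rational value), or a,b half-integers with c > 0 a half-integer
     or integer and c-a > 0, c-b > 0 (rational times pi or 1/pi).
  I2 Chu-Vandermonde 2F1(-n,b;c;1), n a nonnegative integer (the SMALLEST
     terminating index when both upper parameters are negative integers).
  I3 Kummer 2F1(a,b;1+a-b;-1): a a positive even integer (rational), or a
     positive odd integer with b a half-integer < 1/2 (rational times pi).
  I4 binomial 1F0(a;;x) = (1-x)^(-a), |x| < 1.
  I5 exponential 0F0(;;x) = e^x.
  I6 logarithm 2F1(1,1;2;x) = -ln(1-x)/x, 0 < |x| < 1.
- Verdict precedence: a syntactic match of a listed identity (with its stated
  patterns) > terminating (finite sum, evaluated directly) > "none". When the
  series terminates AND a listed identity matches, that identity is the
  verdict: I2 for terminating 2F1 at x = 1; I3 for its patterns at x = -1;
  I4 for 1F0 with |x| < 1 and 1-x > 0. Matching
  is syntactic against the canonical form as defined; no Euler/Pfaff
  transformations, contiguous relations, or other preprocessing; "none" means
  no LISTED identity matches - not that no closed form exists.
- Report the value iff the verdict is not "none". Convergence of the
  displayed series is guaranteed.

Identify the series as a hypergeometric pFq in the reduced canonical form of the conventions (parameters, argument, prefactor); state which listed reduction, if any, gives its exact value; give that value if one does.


At argument -1: a 2F1 with upper {-\frac{3}{2}, 1}, lower {\frac{7}{2}}, scaled by C = \frac{3}{2}. Verdict (x = -1): Kummer's theorem (I3) applies (x = -1; c = \frac{7}{2} equals 1+a-b for upper {-\frac{3}{2}, 1}: listed pattern). Hence: \frac{45}{64} \cdot \pi.

The tell: t_0 = \frac{3}{2} here, and k + 1/2 divides numerator and denominator alike; C = 3/2, x = -1 after cancelling.
Adjacent-term ratio: r(k) = -1 * (k-\frac{3}{2}) (k+1) / [(k+\frac{7}{2}) (k+1)] - rational; roots negated = parameters, x = -1, C = \frac{3}{2}.


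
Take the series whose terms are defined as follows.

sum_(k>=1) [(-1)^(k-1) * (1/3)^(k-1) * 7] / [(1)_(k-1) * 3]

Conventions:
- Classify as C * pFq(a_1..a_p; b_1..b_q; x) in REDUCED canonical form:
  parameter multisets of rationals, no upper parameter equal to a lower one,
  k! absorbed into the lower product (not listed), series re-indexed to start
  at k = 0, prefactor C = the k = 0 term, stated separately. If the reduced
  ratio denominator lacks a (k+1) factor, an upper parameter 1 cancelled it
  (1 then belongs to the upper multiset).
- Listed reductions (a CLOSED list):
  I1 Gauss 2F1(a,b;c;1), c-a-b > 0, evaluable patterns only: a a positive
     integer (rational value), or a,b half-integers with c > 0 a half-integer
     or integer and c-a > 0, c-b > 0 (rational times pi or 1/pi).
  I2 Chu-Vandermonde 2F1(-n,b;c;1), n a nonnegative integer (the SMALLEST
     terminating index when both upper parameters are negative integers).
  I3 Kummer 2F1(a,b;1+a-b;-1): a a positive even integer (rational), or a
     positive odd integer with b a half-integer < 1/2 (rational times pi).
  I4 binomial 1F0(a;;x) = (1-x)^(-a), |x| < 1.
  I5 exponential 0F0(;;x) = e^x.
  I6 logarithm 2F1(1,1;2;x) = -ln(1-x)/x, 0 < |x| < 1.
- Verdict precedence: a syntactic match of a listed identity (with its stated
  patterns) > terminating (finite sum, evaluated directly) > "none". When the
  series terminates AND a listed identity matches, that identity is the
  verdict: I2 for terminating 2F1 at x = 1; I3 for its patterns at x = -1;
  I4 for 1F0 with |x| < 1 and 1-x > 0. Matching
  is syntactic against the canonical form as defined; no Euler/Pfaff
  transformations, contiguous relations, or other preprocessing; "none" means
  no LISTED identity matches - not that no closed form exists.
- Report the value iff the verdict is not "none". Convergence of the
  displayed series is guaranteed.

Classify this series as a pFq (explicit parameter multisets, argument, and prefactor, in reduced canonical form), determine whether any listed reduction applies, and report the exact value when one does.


The tell: from the first term 7/3: the (-1)^k factor (C = 7/3, x = -1/3) folds into the argument's sign.
Adjacent-term ratio: r(k) = (-1/3) * 1 / [(k+1)] - rational in k. x = (-1/3); t_0 = 7/3; negate the roots.

x = -1/3 here; the reduced form reads 0F0, upper {-}, lower {-}, C = 7/3. Verdict: the exponential series (I5) applies (the 0F0 exponential series at x = -1/3). Hence: (7/3) * e^(-1/3).


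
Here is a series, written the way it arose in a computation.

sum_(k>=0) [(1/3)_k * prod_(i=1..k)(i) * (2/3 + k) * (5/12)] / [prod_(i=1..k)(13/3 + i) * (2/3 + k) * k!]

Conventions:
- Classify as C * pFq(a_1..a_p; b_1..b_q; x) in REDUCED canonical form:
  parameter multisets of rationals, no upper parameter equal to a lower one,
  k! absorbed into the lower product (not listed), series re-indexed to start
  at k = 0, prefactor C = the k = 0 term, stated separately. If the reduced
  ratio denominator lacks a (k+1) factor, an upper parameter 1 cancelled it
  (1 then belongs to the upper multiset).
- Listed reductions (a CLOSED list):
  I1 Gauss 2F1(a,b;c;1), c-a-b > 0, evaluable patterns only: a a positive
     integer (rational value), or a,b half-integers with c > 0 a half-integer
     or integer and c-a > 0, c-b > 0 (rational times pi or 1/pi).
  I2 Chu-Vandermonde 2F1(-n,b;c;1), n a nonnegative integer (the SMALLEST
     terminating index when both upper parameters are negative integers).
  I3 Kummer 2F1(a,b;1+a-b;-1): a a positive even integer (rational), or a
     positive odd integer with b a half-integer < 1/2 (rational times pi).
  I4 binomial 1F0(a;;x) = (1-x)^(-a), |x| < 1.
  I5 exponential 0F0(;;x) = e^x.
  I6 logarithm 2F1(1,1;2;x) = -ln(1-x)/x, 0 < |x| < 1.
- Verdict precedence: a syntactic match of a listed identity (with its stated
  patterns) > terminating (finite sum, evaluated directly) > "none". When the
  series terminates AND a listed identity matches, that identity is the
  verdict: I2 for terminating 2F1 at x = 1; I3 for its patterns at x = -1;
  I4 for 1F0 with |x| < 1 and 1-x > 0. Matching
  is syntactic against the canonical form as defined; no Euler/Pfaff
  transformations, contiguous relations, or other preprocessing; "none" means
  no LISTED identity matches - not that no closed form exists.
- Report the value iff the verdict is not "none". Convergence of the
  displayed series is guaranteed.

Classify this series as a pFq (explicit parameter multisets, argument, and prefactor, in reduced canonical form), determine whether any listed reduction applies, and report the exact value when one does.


The tell: t_0 = 5/12 here, and the lower running product (prefactor 5/12) is a rising factorial.
Term ratio: r(k) = 1 * (k+1/3) (k+1) / [(k+16/3) (k+1)] - rational in k. x = 1; t_0 = 5/12; negate the roots.

x = 1 here; the reduced form reads 2F1, upper {1/3, 1}, lower {16/3}, C = 5/12. Verdict at x = 1: Gauss (I1, integer-parameter pattern) matches (x = 1: the Gamma ratio telescopes since c-a-b = 4 > 0 and a = 1 in Z>0). Its exact value is 65/144.


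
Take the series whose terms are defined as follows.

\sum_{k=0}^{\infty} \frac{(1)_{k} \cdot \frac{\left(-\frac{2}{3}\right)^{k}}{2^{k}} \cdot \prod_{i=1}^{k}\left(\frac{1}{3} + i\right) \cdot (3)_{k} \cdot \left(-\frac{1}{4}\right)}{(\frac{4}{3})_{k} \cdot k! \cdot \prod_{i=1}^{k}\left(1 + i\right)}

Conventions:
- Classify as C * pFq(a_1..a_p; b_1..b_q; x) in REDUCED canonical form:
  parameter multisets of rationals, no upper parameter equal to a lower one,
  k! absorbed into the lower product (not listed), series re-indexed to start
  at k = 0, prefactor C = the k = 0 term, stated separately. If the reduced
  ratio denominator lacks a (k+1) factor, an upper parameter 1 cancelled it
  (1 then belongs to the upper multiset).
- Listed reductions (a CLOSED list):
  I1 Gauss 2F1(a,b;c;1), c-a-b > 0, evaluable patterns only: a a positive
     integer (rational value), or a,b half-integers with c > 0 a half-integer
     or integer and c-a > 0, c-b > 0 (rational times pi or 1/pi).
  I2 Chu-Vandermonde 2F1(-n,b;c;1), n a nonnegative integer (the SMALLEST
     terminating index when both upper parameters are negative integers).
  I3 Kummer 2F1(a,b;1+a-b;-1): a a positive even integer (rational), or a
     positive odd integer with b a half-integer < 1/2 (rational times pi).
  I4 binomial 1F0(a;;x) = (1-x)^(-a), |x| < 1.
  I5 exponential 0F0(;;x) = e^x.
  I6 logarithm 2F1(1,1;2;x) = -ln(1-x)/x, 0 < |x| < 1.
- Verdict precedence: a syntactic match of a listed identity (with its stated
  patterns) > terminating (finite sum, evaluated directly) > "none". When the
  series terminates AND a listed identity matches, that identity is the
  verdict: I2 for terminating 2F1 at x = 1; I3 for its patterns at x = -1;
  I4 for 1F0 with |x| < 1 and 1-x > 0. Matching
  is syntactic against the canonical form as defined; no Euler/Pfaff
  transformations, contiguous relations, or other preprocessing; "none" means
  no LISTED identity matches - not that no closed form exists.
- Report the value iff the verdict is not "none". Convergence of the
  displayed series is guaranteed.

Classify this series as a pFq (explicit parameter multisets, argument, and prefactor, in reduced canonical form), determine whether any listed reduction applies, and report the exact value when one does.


Prefactor -\frac{1}{4}, argument -\frac{1}{3}: 2F1 with upper {1, 3} over lower {2}. Verdict: none - at argument -\frac{1}{3} the multisets {1, 3} ; {2} match no listed identity.

Key step: from the first term -\frac{1}{4}: the running product (C = -1/4) telescopes to a rising factorial.
Step ratio: r(k) = -\frac{1}{3} * (k+1) (k+3) / [(k+2) (k+1)] ; factor over Q: parameters, x = -\frac{1}{3}, and C = -\frac{1}{4}.


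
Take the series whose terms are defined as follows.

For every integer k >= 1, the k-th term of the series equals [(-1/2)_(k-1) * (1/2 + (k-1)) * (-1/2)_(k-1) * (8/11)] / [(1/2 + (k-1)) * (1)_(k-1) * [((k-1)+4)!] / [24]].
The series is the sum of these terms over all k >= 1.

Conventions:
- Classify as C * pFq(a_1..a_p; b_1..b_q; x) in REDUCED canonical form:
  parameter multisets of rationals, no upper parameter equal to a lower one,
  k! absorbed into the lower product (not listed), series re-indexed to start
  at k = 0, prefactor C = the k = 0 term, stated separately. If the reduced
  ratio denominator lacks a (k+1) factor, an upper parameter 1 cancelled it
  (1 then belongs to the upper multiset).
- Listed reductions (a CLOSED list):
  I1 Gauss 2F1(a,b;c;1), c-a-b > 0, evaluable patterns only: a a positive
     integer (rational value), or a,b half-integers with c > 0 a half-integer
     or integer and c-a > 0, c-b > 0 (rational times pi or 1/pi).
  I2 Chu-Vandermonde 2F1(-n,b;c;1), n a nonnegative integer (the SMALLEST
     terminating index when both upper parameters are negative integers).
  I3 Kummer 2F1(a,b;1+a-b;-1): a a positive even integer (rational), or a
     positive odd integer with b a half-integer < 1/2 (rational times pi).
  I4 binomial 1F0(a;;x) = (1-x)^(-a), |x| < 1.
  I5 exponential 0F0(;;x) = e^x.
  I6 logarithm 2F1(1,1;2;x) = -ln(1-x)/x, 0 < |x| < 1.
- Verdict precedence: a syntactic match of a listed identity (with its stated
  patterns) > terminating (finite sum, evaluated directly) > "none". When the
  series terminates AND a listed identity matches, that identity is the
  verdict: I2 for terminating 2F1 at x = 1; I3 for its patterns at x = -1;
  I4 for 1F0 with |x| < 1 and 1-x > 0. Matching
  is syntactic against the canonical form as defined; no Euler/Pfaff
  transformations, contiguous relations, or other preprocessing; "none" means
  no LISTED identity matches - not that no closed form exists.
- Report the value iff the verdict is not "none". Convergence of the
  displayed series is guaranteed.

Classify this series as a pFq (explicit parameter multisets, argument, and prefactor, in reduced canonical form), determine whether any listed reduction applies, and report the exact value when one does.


Canonical form: C = 8/11 times 2F1 with upper {-1/2, -1/2}, lower {5}, x = 1. Verdict at x = 1: the half-integer Gauss pattern (I1) matches (x = 1; upper {-1/2, -1/2} half-integers, c = 5 in the evaluable pattern). Sum: (524288/218295) / pi.

The tell: t_0 being 8/11, (1)_k (C = 8/11) is k! itself.
Adjacent-term ratio: r(k) = 1 * (k-1/2) (k-1/2) / [(k+5) (k+1)] - rational in k, leading ratio 1; with t_0 = 8/11, classification follows.


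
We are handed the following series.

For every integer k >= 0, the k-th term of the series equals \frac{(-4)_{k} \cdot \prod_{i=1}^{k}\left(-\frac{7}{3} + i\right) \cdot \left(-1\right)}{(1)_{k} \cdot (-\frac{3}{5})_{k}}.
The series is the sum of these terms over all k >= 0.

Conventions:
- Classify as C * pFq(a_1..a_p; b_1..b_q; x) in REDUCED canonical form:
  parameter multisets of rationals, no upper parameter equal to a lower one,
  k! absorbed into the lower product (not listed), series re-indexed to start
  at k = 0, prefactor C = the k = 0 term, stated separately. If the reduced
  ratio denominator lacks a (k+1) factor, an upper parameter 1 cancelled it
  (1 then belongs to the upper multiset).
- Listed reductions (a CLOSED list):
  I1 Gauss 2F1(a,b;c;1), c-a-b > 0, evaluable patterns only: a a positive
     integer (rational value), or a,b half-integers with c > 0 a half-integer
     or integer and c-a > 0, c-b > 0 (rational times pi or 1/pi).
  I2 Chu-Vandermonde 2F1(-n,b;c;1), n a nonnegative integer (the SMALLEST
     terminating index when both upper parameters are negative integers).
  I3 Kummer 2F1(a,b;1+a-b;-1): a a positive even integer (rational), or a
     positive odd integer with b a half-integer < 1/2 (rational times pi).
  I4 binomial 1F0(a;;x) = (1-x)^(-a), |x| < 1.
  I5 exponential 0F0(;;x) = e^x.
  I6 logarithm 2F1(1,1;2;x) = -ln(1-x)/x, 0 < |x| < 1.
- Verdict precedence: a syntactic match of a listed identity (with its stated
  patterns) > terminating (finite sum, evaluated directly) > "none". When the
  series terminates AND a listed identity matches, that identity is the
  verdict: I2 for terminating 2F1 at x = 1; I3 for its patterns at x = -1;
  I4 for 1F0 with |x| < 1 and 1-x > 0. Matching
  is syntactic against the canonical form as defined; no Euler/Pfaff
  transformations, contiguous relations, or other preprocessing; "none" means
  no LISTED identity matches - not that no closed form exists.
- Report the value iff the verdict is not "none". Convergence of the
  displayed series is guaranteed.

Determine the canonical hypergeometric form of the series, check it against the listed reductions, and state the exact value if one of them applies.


Reduced: x = 1, 2F1, upper = {-4, -\frac{4}{3}}, lower = {-\frac{3}{5}}, C = -1. Verdict: this is Vandermonde's identity (I2) (terminating 2F1 at x = 1 with n = 4, b = -4/3, c = -\frac{3}{5}). Sum: \frac{11726}{729}.

Key observation: t_0 being -1, the running product (prefactor -1) telescopes to a rising factorial.
Ratio: r(k) = 1 * (k-4) (k-\frac{4}{3}) / [(k-\frac{3}{5}) (k+1)] ; factor over Q: parameters, x = 1, and C = -1.


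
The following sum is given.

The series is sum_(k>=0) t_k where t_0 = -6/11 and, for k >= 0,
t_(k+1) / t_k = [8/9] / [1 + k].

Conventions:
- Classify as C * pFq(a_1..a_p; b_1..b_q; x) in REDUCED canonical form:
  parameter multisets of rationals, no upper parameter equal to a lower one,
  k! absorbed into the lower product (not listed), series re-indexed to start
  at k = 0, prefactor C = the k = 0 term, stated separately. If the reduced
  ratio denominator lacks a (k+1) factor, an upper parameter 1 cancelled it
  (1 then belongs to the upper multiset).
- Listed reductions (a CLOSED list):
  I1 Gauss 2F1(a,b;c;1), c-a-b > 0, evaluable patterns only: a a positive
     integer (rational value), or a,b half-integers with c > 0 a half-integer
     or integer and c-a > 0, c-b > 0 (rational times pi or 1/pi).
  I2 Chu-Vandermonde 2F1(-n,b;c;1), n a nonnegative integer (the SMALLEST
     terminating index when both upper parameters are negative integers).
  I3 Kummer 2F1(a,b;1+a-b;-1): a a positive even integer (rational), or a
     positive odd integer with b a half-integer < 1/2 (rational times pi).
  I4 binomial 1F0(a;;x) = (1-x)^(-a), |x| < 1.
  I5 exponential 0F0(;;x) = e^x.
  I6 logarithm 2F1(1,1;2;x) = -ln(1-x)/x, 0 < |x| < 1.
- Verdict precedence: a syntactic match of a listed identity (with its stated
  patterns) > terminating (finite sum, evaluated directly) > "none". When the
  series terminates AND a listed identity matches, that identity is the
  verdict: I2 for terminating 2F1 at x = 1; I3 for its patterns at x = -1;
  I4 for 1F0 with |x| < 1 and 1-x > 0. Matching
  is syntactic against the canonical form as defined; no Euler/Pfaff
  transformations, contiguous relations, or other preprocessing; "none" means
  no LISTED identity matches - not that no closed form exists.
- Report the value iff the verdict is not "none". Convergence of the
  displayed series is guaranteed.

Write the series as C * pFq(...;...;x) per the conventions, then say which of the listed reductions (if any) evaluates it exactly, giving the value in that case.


Structural cue: t_0 being -6/11, the expanded ratio factors over Q; C = -6/11, roots give parameters.
Term ratio: r(k) = (8/9) * 1 / [(k+1)] - rational in k. x = (8/9); t_0 = -6/11; negate the roots.

x = 8/9 here; the reduced form reads 0F0, upper {-}, lower {-}, C = -6/11. Verdict (x = 8/9): the I5 exponential reduction applies (the 0F0 exponential series at x = 8/9). Exact value: (-6/11) * e^(8/9).


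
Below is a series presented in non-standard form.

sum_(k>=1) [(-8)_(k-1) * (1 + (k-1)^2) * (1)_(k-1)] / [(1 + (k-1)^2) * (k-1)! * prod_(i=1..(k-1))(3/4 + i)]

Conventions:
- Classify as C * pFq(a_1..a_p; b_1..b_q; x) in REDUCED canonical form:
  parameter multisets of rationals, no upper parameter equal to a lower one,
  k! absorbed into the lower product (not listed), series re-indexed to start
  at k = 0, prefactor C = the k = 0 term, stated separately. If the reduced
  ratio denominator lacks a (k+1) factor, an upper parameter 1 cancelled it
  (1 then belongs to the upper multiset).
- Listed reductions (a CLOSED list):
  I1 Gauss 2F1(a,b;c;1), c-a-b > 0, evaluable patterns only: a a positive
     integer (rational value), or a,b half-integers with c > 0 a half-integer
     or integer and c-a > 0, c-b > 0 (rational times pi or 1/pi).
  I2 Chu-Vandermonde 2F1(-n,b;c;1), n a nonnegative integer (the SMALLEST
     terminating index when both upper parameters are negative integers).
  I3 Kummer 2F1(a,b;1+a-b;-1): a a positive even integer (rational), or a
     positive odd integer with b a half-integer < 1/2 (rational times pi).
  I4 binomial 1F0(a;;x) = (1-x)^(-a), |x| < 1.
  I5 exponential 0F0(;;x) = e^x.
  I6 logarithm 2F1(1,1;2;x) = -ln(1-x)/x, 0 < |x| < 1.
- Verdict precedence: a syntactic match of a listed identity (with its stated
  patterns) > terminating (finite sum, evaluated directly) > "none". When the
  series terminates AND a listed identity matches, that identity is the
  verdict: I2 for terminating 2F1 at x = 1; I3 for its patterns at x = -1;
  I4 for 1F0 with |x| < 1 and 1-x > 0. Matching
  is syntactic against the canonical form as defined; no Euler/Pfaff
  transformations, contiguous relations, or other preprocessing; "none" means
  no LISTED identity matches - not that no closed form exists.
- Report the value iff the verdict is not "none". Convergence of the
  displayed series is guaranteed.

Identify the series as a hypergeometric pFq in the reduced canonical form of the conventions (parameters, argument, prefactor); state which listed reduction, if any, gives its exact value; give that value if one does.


At argument 1: a 2F1 with upper {-8, 1}, lower {7/4}, scaled by C = 1. Verdict: the Chu-Vandermonde identity I2 applies (terminating 2F1 at x = 1 with n = 8, b = 1, c = 7/4). Hence: 3/35.

Structural cue: from the first term 1: k^2 + 1 divides numerator and denominator alike; prefactor 1 after cancelling.
Term ratio: r(k) = 1 * (k-8) (k+1) / [(k+7/4) (k+1)] - rational in k. x = 1; t_0 = 1; negate the roots.


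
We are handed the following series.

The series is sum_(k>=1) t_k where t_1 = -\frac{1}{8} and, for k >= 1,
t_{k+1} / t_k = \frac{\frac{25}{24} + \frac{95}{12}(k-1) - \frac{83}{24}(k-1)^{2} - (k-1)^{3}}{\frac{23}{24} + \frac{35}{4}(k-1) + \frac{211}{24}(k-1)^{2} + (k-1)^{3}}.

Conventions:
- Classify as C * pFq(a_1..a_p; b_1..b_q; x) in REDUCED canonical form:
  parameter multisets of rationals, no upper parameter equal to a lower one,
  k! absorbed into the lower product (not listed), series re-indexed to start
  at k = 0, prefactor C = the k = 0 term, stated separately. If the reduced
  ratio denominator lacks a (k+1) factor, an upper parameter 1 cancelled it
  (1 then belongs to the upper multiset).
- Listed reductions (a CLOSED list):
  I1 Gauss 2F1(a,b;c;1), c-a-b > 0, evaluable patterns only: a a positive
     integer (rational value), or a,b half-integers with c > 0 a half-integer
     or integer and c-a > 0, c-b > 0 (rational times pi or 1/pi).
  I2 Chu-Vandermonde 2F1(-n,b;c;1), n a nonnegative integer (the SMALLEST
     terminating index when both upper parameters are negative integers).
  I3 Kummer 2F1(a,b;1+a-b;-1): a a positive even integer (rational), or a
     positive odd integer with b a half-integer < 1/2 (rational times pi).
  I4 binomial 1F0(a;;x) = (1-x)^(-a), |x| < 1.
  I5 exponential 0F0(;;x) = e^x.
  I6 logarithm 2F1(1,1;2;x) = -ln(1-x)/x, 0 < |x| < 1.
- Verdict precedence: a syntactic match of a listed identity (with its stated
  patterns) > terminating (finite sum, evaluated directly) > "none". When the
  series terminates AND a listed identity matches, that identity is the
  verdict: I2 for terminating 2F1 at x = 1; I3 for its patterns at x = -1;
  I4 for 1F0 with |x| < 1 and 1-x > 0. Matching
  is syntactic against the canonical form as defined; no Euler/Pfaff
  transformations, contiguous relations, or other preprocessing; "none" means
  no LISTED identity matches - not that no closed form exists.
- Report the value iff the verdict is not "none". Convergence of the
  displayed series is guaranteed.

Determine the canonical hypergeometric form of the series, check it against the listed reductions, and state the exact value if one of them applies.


Key observation: t_0 = -\frac{1}{8} here, and roots of the ratio polynomials (C = -1/8, x = -1) are the negated parameters.
Consecutive-term ratio: r(k) = -1 * (k-\frac{5}{3}) (k+5) / [(k+\frac{23}{3}) (k+1)] - rational in k, leading ratio -1; with t_0 = -\frac{1}{8}, classification follows.

Canonical form: C = -\frac{1}{8} times 2F1 with upper {-\frac{5}{3}, 5}, lower {\frac{23}{3}}, x = -1. Verdict: none - at argument -1 the multisets {-\frac{5}{3}, 5} ; {\frac{23}{3}} match no listed identity.


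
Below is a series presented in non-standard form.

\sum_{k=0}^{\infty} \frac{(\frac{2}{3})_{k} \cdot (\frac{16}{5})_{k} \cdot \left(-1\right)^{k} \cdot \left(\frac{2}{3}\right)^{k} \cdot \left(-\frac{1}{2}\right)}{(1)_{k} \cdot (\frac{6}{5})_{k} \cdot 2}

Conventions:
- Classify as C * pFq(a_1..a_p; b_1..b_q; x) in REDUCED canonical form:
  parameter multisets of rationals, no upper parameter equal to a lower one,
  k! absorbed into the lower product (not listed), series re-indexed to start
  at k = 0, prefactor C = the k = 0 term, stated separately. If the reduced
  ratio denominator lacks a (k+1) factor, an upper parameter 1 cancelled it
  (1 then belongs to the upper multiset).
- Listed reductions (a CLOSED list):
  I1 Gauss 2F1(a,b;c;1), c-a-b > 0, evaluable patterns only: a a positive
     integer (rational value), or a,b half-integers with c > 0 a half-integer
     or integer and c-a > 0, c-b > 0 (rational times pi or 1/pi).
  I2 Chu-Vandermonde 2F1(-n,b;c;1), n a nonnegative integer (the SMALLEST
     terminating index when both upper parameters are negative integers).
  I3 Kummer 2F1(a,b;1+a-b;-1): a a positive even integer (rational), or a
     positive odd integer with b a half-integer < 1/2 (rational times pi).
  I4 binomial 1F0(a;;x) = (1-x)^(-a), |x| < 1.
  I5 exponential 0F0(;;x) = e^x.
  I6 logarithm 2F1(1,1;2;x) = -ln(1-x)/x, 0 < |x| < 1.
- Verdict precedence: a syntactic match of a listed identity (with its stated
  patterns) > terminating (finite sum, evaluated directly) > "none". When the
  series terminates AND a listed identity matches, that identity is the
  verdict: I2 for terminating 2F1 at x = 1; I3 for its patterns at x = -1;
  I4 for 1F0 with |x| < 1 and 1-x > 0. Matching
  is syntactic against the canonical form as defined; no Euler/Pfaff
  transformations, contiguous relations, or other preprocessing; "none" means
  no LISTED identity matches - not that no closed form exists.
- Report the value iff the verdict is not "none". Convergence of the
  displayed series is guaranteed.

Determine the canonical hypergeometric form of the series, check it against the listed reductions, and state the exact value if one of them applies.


With C = -\frac{1}{4}: the canonical form is 2F1(\frac{2}{3}, \frac{16}{5}; \frac{6}{5}; -\frac{2}{3}). Verdict: none. No listed pattern accepts 2F1(\frac{2}{3}, \frac{16}{5}; \frac{6}{5}; -\frac{2}{3}).

Key step: t_0 = -\frac{1}{4} here, and the constant factors (C = -1/4) combine into one prefactor.
Ratio: r(k) = -\frac{2}{3} * (k+\frac{2}{3}) (k+\frac{16}{5}) / [(k+\frac{6}{5}) (k+1)] - rational in k. x = -\frac{2}{3}; t_0 = -\frac{1}{4}; negate the roots.
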